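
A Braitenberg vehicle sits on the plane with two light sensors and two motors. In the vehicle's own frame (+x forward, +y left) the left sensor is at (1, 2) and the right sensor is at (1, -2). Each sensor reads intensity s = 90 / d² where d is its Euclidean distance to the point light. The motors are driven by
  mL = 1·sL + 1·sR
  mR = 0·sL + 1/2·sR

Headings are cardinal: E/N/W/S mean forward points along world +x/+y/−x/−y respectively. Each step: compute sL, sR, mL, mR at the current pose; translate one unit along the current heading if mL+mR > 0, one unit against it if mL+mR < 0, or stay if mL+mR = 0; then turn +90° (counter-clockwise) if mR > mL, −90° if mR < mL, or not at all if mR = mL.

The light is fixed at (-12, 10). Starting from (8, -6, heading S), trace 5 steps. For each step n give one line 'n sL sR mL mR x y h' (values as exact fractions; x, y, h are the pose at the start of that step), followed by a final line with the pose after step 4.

0 90/773 90/613 124740/473849 45/613 8 -6 S
1 45/361 45/293 29430/105773 45/586 8 -7 W
2 18/109 90/697 22356/75973 45/697 7 -7 N
3 45/298 45/362 7425/26969 45/724 7 -6 E
4 90/773 90/613 124740/473849 45/613 8 -6 S
final 8 -7 W

n=0: pose=(8,-6,S); sL=90/773, sR=90/613; mL=124740/473849, mR=45/613; mL+mR=159525/473849 → advance +1; mR−mL=-89955/473849 → turn -1·90°
n=1: pose=(8,-7,W); sL=45/361, sR=45/293; mL=29430/105773, mR=45/586; mL+mR=75105/211546 → advance +1; mR−mL=-42615/211546 → turn -1·90°
n=2: pose=(7,-7,N); sL=18/109, sR=90/697; mL=22356/75973, mR=45/697; mL+mR=27261/75973 → advance +1; mR−mL=-17451/75973 → turn -1·90°
n=3: pose=(7,-6,E); sL=45/298, sR=45/362; mL=7425/26969, mR=45/724; mL+mR=36405/107876 → advance +1; mR−mL=-22995/107876 → turn -1·90°
n=4: pose=(8,-6,S); sL=90/773, sR=90/613; mL=124740/473849, mR=45/613; mL+mR=159525/473849 → advance +1; mR−mL=-89955/473849 → turn -1·90°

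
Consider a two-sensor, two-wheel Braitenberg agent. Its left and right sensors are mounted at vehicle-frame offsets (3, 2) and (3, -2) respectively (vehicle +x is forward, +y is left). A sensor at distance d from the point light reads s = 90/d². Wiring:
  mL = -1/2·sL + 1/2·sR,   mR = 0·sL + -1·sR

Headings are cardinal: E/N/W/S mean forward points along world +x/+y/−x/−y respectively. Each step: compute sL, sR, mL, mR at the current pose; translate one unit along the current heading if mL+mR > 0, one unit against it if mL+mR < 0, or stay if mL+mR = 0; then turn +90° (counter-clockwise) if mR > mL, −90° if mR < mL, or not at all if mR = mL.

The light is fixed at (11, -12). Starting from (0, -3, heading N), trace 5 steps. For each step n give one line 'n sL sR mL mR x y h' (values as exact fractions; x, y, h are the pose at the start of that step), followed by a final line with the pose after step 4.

0 90/313 2/5 88/1565 -2/5 0 -3 N
1 45/82 9/10 36/205 -9/10 0 -4 E
2 18/25 90/221 -864/5525 -90/221 -1 -4 S
3 45/137 45/173 -810/23701 -45/173 -1 -3 W
4 90/313 2/5 88/1565 -2/5 0 -3 N
final 0 -4 E

n=0: pose=(0,-3,N); sL=90/313, sR=2/5; mL=88/1565, mR=-2/5; mL+mR=-538/1565 → advance -1; mR−mL=-714/1565 → turn -1·90°
n=1: pose=(0,-4,E); sL=45/82, sR=9/10; mL=36/205, mR=-9/10; mL+mR=-297/410 → advance -1; mR−mL=-441/410 → turn -1·90°
n=2: pose=(-1,-4,S); sL=18/25, sR=90/221; mL=-864/5525, mR=-90/221; mL+mR=-3114/5525 → advance -1; mR−mL=-1386/5525 → turn -1·90°
n=3: pose=(-1,-3,W); sL=45/137, sR=45/173; mL=-810/23701, mR=-45/173; mL+mR=-6975/23701 → advance -1; mR−mL=-5355/23701 → turn -1·90°
n=4: pose=(0,-3,N); sL=90/313, sR=2/5; mL=88/1565, mR=-2/5; mL+mR=-538/1565 → advance -1; mR−mL=-714/1565 → turn -1·90°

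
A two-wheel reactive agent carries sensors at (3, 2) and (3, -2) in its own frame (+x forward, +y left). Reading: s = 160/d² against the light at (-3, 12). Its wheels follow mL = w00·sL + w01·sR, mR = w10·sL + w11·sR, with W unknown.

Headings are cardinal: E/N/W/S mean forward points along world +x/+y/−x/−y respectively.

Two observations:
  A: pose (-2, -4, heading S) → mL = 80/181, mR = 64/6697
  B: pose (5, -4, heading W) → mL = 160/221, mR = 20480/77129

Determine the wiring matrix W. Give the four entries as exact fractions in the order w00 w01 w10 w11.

obs A: pose=(-2,-4,S) → sL=16/37, sR=80/181, mL=80/181, mR=64/6697
obs B: pose=(5,-4,W) → sL=160/349, sR=160/221, mL=160/221, mR=20480/77129
sensor matrix S = [[16/37, 80/181], [160/349, 160/221]]; det S = 57047040/516532913
solve [mL_A; mL_B] = S·[w00; w01] and [mR_A; mR_B] = S·[w10; w11]:
  w00 = 0, w01 = 1, w10 = -1, w11 = 1

0 1 -1 1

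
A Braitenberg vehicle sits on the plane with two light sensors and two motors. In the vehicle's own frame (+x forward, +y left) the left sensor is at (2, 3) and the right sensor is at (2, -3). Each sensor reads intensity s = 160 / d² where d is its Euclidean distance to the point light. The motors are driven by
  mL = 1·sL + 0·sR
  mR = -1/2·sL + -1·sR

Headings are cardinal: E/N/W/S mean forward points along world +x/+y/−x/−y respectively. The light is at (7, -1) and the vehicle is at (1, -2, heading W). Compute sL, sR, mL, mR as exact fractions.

2 40/17 2 -57/17

left sensor world pos  = (-1, -5); dL² = 80
right sensor world pos = (-1, 1); dR² = 68
sL = 160/80 = 2
sR = 160/68 = 40/17
mL = 1·sL + 0·sR = 2
mR = -1/2·sL + -1·sR = -57/17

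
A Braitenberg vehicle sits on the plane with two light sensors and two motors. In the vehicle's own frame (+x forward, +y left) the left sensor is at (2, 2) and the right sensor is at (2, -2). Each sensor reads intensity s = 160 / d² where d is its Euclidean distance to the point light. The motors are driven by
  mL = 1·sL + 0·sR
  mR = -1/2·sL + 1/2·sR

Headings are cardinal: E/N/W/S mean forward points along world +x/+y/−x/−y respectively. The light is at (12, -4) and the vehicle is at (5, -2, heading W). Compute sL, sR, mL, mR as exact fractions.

left sensor world pos  = (3, -4); dL² = 81
right sensor world pos = (3, 0); dR² = 97
sL = 160/81 = 160/81
sR = 160/97 = 160/97
mL = 1·sL + 0·sR = 160/81
mR = -1/2·sL + 1/2·sR = -1280/7857

160/81 160/97 160/81 -1280/7857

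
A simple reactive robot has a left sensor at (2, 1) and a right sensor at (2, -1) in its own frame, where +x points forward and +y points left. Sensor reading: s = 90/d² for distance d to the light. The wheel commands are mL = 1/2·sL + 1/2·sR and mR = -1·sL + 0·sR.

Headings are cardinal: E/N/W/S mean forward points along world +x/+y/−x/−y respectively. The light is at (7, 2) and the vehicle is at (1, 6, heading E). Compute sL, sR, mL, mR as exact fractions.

90/41 18/5 594/205 -90/41

left sensor world pos  = (3, 7); dL² = 41
right sensor world pos = (3, 5); dR² = 25
sL = 90/41 = 90/41
sR = 90/25 = 18/5
mL = 1/2·sL + 1/2·sR = 594/205
mR = -1·sL + 0·sR = -90/41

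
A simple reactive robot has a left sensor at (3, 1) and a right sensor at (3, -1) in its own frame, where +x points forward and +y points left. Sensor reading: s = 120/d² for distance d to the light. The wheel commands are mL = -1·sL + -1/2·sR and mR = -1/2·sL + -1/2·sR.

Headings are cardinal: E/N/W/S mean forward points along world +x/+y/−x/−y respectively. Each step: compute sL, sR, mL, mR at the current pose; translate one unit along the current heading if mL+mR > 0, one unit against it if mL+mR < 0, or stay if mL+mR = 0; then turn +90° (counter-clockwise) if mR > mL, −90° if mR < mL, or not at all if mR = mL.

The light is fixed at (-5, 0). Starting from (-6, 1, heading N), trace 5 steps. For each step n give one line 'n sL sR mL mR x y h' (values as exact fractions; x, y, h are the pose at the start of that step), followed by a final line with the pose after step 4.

n=0: pose=(-6,1,N); sL=6, sR=15/2; mL=-39/4, mR=-27/4; mL+mR=-33/2 → advance -1; mR−mL=3 → turn +1·90°
n=1: pose=(-6,0,W); sL=120/17, sR=120/17; mL=-180/17, mR=-120/17; mL+mR=-300/17 → advance -1; mR−mL=60/17 → turn +1·90°
n=2: pose=(-5,0,S); sL=12, sR=12; mL=-18, mR=-12; mL+mR=-30 → advance -1; mR−mL=6 → turn +1·90°
n=3: pose=(-5,1,E); sL=120/13, sR=40/3; mL=-620/39, mR=-440/39; mL+mR=-1060/39 → advance -1; mR−mL=60/13 → turn +1·90°
n=4: pose=(-6,1,N); sL=6, sR=15/2; mL=-39/4, mR=-27/4; mL+mR=-33/2 → advance -1; mR−mL=3 → turn +1·90°

0 6 15/2 -39/4 -27/4 -6 1 N
1 120/17 120/17 -180/17 -120/17 -6 0 W
2 12 12 -18 -12 -5 0 S
3 120/13 40/3 -620/39 -440/39 -5 1 E
4 6 15/2 -39/4 -27/4 -6 1 N
final -6 0 W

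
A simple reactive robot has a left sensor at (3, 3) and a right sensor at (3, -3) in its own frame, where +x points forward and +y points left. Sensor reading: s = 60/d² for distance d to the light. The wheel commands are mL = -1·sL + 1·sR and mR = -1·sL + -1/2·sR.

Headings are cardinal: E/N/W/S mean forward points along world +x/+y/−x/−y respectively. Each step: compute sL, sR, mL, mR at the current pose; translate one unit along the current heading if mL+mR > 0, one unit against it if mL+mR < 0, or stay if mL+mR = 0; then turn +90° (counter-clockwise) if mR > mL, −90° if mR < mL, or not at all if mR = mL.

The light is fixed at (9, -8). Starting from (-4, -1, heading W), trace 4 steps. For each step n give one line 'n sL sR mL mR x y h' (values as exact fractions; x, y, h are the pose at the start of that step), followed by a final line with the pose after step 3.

n=0: pose=(-4,-1,W); sL=15/68, sR=15/89; mL=-315/6052, mR=-1845/6052; mL+mR=-540/1513 → advance -1; mR−mL=-45/178 → turn -1·90°
n=1: pose=(-3,-1,N); sL=12/65, sR=60/181; mL=1728/11765, mR=-4122/11765; mL+mR=-2394/11765 → advance -1; mR−mL=-90/181 → turn -1·90°
n=2: pose=(-3,-2,E); sL=10/27, sR=2/3; mL=8/27, mR=-19/27; mL+mR=-11/27 → advance -1; mR−mL=-1 → turn -1·90°
n=3: pose=(-4,-2,S); sL=60/109, sR=12/53; mL=-1872/5777, mR=-3834/5777; mL+mR=-5706/5777 → advance -1; mR−mL=-18/53 → turn -1·90°

0 15/68 15/89 -315/6052 -1845/6052 -4 -1 W
1 12/65 60/181 1728/11765 -4122/11765 -3 -1 N
2 10/27 2/3 8/27 -19/27 -3 -2 E
3 60/109 12/53 -1872/5777 -3834/5777 -4 -2 S
final -4 -1 W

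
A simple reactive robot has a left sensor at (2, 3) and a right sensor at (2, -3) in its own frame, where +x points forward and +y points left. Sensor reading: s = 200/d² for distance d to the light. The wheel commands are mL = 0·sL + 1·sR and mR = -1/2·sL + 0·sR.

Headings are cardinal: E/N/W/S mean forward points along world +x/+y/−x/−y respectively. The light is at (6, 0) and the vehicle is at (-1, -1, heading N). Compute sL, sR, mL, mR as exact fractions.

left sensor world pos  = (-4, 1); dL² = 101
right sensor world pos = (2, 1); dR² = 17
sL = 200/101 = 200/101
sR = 200/17 = 200/17
mL = 0·sL + 1·sR = 200/17
mR = -1/2·sL + 0·sR = -100/101

200/101 200/17 200/17 -100/101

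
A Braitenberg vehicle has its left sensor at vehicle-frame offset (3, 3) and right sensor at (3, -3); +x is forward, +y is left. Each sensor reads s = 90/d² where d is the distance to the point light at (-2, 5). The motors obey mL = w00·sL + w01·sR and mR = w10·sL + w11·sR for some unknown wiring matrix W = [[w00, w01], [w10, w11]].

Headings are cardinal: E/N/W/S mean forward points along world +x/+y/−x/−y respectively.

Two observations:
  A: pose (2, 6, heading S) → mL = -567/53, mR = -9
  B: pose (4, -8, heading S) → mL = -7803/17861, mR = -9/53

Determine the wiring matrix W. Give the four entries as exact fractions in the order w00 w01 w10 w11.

obs A: pose=(2,6,S) → sL=90/53, sR=18, mL=-567/53, mR=-9
obs B: pose=(4,-8,S) → sL=90/337, sR=18/53, mL=-7803/17861, mR=-9/53
sensor matrix S = [[90/53, 18], [90/337, 18/53]]; det S = -4004640/946633
solve [mL_A; mL_B] = S·[w00; w01] and [mR_A; mR_B] = S·[w10; w11]:
  w00 = -1, w01 = -1/2, w10 = 0, w11 = -1/2

-1 -1/2 0 -1/2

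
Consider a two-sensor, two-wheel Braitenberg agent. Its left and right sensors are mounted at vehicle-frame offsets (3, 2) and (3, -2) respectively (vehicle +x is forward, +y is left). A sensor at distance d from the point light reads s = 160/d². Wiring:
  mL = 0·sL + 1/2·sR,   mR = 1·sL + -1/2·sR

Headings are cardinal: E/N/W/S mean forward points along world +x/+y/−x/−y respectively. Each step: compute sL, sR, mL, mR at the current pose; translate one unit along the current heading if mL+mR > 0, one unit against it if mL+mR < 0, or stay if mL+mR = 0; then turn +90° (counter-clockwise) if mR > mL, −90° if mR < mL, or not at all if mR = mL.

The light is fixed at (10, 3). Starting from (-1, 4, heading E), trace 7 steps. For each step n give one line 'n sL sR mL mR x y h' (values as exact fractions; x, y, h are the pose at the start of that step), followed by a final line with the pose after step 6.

n=0: pose=(-1,4,E); sL=160/73, sR=32/13; mL=16/13, mR=912/949; mL+mR=160/73 → advance +1; mR−mL=-256/949 → turn -1·90°
n=1: pose=(0,4,S); sL=40/17, sR=40/37; mL=20/37, mR=1140/629; mL+mR=40/17 → advance +1; mR−mL=800/629 → turn +1·90°
n=2: pose=(0,3,E); sL=160/53, sR=160/53; mL=80/53, mR=80/53; mL+mR=160/53 → advance +1; mR−mL=0 → turn +0·90°
n=3: pose=(1,3,E); sL=4, sR=4; mL=2, mR=2; mL+mR=4 → advance +1; mR−mL=0 → turn +0·90°
n=4: pose=(2,3,E); sL=160/29, sR=160/29; mL=80/29, mR=80/29; mL+mR=160/29 → advance +1; mR−mL=0 → turn +0·90°
n=5: pose=(3,3,E); sL=8, sR=8; mL=4, mR=4; mL+mR=8 → advance +1; mR−mL=0 → turn +0·90°
n=6: pose=(4,3,E); sL=160/13, sR=160/13; mL=80/13, mR=80/13; mL+mR=160/13 → advance +1; mR−mL=0 → turn +0·90°

0 160/73 32/13 16/13 912/949 -1 4 E
1 40/17 40/37 20/37 1140/629 0 4 S
2 160/53 160/53 80/53 80/53 0 3 E
3 4 4 2 2 1 3 E
4 160/29 160/29 80/29 80/29 2 3 E
5 8 8 4 4 3 3 E
6 160/13 160/13 80/13 80/13 4 3 E
final 5 3 E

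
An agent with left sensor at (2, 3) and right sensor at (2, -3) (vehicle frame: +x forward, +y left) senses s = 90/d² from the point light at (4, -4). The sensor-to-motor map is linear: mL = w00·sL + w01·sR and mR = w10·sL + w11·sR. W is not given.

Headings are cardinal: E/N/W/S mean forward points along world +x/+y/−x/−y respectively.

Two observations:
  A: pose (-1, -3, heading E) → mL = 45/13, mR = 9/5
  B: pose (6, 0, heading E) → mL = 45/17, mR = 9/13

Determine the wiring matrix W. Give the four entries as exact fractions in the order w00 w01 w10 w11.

0 1/2 1/2 0

obs A: pose=(-1,-3,E) → sL=18/5, sR=90/13, mL=45/13, mR=9/5
obs B: pose=(6,0,E) → sL=18/13, sR=90/17, mL=45/17, mR=9/13
sensor matrix S = [[18/5, 90/13], [18/13, 90/17]]; det S = 27216/2873
solve [mL_A; mL_B] = S·[w00; w01] and [mR_A; mR_B] = S·[w10; w11]:
  w00 = 0, w01 = 1/2, w10 = 1/2, w11 = 0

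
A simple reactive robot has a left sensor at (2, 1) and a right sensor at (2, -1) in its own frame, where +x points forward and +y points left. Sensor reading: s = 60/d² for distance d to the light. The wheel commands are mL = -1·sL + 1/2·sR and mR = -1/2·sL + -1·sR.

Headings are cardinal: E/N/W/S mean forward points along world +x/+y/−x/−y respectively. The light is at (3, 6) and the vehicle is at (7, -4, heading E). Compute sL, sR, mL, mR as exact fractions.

20/39 60/157 -1970/6123 -3910/6123

left sensor world pos  = (9, -3); dL² = 117
right sensor world pos = (9, -5); dR² = 157
sL = 60/117 = 20/39
sR = 60/157 = 60/157
mL = -1·sL + 1/2·sR = -1970/6123
mR = -1/2·sL + -1·sR = -3910/6123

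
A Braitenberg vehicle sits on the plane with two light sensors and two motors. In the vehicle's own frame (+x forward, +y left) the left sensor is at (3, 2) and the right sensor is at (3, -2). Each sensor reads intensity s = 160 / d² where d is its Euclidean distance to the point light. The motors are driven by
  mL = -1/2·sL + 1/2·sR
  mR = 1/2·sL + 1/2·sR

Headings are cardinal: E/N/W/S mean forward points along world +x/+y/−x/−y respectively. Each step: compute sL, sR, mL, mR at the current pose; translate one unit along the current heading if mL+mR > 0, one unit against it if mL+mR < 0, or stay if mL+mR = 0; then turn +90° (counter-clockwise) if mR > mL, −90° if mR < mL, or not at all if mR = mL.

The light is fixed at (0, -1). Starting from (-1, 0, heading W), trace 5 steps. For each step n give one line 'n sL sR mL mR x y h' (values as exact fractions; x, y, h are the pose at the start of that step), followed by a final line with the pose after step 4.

0 160/17 32/5 -128/85 672/85 -1 0 W
1 40 8 -16 24 -2 0 S
2 32 32 0 32 -2 -1 E
3 80/9 16 32/9 112/9 -1 -1 N
4 160/17 32/5 -128/85 672/85 -1 0 W
final -2 0 S

n=0: pose=(-1,0,W); sL=160/17, sR=32/5; mL=-128/85, mR=672/85; mL+mR=32/5 → advance +1; mR−mL=160/17 → turn +1·90°
n=1: pose=(-2,0,S); sL=40, sR=8; mL=-16, mR=24; mL+mR=8 → advance +1; mR−mL=40 → turn +1·90°
n=2: pose=(-2,-1,E); sL=32, sR=32; mL=0, mR=32; mL+mR=32 → advance +1; mR−mL=32 → turn +1·90°
n=3: pose=(-1,-1,N); sL=80/9, sR=16; mL=32/9, mR=112/9; mL+mR=16 → advance +1; mR−mL=80/9 → turn +1·90°
n=4: pose=(-1,0,W); sL=160/17, sR=32/5; mL=-128/85, mR=672/85; mL+mR=32/5 → advance +1; mR−mL=160/17 → turn +1·90°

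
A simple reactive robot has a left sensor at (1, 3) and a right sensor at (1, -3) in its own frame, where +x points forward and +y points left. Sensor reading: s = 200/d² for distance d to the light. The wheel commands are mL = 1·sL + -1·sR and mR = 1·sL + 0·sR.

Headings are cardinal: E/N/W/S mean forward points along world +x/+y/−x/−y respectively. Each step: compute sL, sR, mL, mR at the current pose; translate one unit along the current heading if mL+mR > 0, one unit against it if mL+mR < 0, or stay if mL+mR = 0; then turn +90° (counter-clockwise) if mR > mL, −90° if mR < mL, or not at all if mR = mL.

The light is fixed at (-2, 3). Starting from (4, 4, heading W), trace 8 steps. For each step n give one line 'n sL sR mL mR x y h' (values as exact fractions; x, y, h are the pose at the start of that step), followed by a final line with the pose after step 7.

0 200/29 200/41 2400/1189 200/29 4 4 W
1 25/8 50 -375/8 25/8 3 4 S
2 200/61 200/37 -4800/2257 200/61 3 5 E
3 100/9 20/9 80/9 100/9 4 5 N
4 8 200/61 288/61 8 4 6 W
5 50/17 25 -375/17 50/17 3 6 S
6 40/17 200/37 -1920/629 40/17 3 7 E
7 100/13 100/37 2400/481 100/13 2 7 N
final 2 8 W

n=0: pose=(4,4,W); sL=200/29, sR=200/41; mL=2400/1189, mR=200/29; mL+mR=10600/1189 → advance +1; mR−mL=200/41 → turn +1·90°
n=1: pose=(3,4,S); sL=25/8, sR=50; mL=-375/8, mR=25/8; mL+mR=-175/4 → advance -1; mR−mL=50 → turn +1·90°
n=2: pose=(3,5,E); sL=200/61, sR=200/37; mL=-4800/2257, mR=200/61; mL+mR=2600/2257 → advance +1; mR−mL=200/37 → turn +1·90°
n=3: pose=(4,5,N); sL=100/9, sR=20/9; mL=80/9, mR=100/9; mL+mR=20 → advance +1; mR−mL=20/9 → turn +1·90°
n=4: pose=(4,6,W); sL=8, sR=200/61; mL=288/61, mR=8; mL+mR=776/61 → advance +1; mR−mL=200/61 → turn +1·90°
n=5: pose=(3,6,S); sL=50/17, sR=25; mL=-375/17, mR=50/17; mL+mR=-325/17 → advance -1; mR−mL=25 → turn +1·90°
n=6: pose=(3,7,E); sL=40/17, sR=200/37; mL=-1920/629, mR=40/17; mL+mR=-440/629 → advance -1; mR−mL=200/37 → turn +1·90°
n=7: pose=(2,7,N); sL=100/13, sR=100/37; mL=2400/481, mR=100/13; mL+mR=6100/481 → advance +1; mR−mL=100/37 → turn +1·90°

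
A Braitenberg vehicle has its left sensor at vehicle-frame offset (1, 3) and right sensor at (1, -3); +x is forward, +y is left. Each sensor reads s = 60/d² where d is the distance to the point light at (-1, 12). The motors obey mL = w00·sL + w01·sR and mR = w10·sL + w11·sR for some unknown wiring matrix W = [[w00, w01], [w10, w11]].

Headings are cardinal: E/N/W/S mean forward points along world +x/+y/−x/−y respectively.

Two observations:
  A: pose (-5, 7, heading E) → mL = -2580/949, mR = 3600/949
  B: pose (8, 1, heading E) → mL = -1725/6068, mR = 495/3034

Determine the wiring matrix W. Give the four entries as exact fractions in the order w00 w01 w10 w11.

-1/2 -1/2 1 -1

obs A: pose=(-5,7,E) → sL=60/13, sR=60/73, mL=-2580/949, mR=3600/949
obs B: pose=(8,1,E) → sL=15/41, sR=15/74, mL=-1725/6068, mR=495/3034
sensor matrix S = [[60/13, 60/73], [15/41, 15/74]]; det S = 913950/1439633
solve [mL_A; mL_B] = S·[w00; w01] and [mR_A; mR_B] = S·[w10; w11]:
  w00 = -1/2, w01 = -1/2, w10 = 1, w11 = -1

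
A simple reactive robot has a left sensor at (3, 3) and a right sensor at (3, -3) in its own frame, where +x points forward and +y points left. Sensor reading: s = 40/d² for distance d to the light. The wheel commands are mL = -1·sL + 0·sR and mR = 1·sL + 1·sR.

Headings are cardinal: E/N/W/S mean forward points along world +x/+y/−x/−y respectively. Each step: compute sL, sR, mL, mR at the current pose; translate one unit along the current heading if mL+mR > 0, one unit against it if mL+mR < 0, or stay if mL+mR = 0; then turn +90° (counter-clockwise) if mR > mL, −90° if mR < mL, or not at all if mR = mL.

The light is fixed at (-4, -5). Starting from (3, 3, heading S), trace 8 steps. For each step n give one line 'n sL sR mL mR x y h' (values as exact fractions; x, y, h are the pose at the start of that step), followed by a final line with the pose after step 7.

n=0: pose=(3,3,S); sL=8/25, sR=40/41; mL=-8/25, mR=1328/1025; mL+mR=40/41 → advance +1; mR−mL=1656/1025 → turn +1·90°
n=1: pose=(3,2,E); sL=1/5, sR=10/29; mL=-1/5, mR=79/145; mL+mR=10/29 → advance +1; mR−mL=108/145 → turn +1·90°
n=2: pose=(4,2,N); sL=8/25, sR=40/221; mL=-8/25, mR=2768/5525; mL+mR=40/221 → advance +1; mR−mL=4536/5525 → turn +1·90°
n=3: pose=(4,3,W); sL=4/5, sR=20/73; mL=-4/5, mR=392/365; mL+mR=20/73 → advance +1; mR−mL=684/365 → turn +1·90°
n=4: pose=(3,3,S); sL=8/25, sR=40/41; mL=-8/25, mR=1328/1025; mL+mR=40/41 → advance +1; mR−mL=1656/1025 → turn +1·90°
n=5: pose=(3,2,E); sL=1/5, sR=10/29; mL=-1/5, mR=79/145; mL+mR=10/29 → advance +1; mR−mL=108/145 → turn +1·90°
n=6: pose=(4,2,N); sL=8/25, sR=40/221; mL=-8/25, mR=2768/5525; mL+mR=40/221 → advance +1; mR−mL=4536/5525 → turn +1·90°
n=7: pose=(4,3,W); sL=4/5, sR=20/73; mL=-4/5, mR=392/365; mL+mR=20/73 → advance +1; mR−mL=684/365 → turn +1·90°

0 8/25 40/41 -8/25 1328/1025 3 3 S
1 1/5 10/29 -1/5 79/145 3 2 E
2 8/25 40/221 -8/25 2768/5525 4 2 N
3 4/5 20/73 -4/5 392/365 4 3 W
4 8/25 40/41 -8/25 1328/1025 3 3 S
5 1/5 10/29 -1/5 79/145 3 2 E
6 8/25 40/221 -8/25 2768/5525 4 2 N
7 4/5 20/73 -4/5 392/365 4 3 W
final 3 3 S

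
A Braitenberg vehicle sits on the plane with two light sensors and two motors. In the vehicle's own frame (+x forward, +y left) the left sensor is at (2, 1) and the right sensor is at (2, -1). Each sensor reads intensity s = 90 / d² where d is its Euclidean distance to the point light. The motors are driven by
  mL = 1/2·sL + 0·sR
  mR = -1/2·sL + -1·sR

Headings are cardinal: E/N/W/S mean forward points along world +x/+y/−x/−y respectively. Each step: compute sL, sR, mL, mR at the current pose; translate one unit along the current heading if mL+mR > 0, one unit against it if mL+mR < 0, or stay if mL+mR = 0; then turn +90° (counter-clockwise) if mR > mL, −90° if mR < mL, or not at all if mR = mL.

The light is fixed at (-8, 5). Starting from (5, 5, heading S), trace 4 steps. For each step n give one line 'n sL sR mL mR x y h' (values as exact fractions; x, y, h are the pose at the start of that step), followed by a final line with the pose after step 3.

0 9/20 45/74 9/40 -1233/1480 5 5 S
1 90/121 18/25 45/121 -3303/3025 5 6 W
2 45/89 5/13 45/178 -1475/2314 6 6 N
3 90/257 90/257 45/257 -135/257 6 5 E
final 5 5 S

n=0: pose=(5,5,S); sL=9/20, sR=45/74; mL=9/40, mR=-1233/1480; mL+mR=-45/74 → advance -1; mR−mL=-783/740 → turn -1·90°
n=1: pose=(5,6,W); sL=90/121, sR=18/25; mL=45/121, mR=-3303/3025; mL+mR=-18/25 → advance -1; mR−mL=-4428/3025 → turn -1·90°
n=2: pose=(6,6,N); sL=45/89, sR=5/13; mL=45/178, mR=-1475/2314; mL+mR=-5/13 → advance -1; mR−mL=-1030/1157 → turn -1·90°
n=3: pose=(6,5,E); sL=90/257, sR=90/257; mL=45/257, mR=-135/257; mL+mR=-90/257 → advance -1; mR−mL=-180/257 → turn -1·90°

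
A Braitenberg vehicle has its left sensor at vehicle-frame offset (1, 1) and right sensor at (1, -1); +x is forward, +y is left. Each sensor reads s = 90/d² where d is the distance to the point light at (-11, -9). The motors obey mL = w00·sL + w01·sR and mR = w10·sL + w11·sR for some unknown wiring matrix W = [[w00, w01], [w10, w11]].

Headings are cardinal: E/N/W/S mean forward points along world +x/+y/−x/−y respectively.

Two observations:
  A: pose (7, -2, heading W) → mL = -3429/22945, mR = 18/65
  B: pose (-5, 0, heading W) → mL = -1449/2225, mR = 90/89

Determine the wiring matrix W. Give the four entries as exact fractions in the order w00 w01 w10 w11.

obs A: pose=(7,-2,W) → sL=18/65, sR=90/353, mL=-3429/22945, mR=18/65
obs B: pose=(-5,0,W) → sL=90/89, sR=18/25, mL=-1449/2225, mR=90/89
sensor matrix S = [[18/65, 90/353], [90/89, 18/25]]; det S = -2983392/51052625
solve [mL_A; mL_B] = S·[w00; w01] and [mR_A; mR_B] = S·[w10; w11]:
  w00 = -1, w01 = 1/2, w10 = 1, w11 = 0

-1 1/2 1 0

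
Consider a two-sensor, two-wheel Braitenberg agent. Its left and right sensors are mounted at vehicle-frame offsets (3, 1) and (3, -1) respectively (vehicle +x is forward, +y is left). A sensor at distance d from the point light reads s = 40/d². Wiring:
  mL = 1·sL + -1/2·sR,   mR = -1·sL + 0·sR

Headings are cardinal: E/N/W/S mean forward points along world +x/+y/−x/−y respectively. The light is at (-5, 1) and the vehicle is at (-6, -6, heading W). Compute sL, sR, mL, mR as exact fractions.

1/2 10/13 3/26 -1/2

left sensor world pos  = (-9, -7); dL² = 80
right sensor world pos = (-9, -5); dR² = 52
sL = 40/80 = 1/2
sR = 40/52 = 10/13
mL = 1·sL + -1/2·sR = 3/26
mR = -1·sL + 0·sR = -1/2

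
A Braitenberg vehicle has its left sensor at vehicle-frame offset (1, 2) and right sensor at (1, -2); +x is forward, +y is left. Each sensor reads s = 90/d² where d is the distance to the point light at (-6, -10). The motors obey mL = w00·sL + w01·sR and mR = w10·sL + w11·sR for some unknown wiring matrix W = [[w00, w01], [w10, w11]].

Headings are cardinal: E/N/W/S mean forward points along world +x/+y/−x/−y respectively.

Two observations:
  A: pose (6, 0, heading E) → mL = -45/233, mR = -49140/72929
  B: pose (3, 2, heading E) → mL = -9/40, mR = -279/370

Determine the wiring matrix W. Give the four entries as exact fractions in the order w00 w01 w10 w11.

obs A: pose=(6,0,E) → sL=90/313, sR=90/233, mL=-45/233, mR=-49140/72929
obs B: pose=(3,2,E) → sL=45/148, sR=9/20, mL=-9/40, mR=-279/370
sensor matrix S = [[90/313, 90/233], [45/148, 9/20]]; det S = 32238/2698373
solve [mL_A; mL_B] = S·[w00; w01] and [mR_A; mR_B] = S·[w10; w11]:
  w00 = 0, w01 = -1/2, w10 = -1, w11 = -1

0 -1/2 -1 -1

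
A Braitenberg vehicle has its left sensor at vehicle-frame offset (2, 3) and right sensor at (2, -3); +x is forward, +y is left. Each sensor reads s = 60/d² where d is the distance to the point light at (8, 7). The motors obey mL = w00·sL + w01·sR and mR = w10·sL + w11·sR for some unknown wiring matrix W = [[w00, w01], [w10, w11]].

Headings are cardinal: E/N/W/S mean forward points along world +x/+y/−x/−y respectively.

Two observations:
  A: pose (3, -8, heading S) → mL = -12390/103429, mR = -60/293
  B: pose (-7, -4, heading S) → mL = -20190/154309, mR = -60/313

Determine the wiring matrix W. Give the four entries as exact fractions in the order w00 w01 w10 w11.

-1 1/2 -1 0

obs A: pose=(3,-8,S) → sL=60/293, sR=60/353, mL=-12390/103429, mR=-60/293
obs B: pose=(-7,-4,S) → sL=60/313, sR=60/493, mL=-20190/154309, mR=-60/313
sensor matrix S = [[60/293, 60/353], [60/313, 60/493]]; det S = -122256000/15960025561
solve [mL_A; mL_B] = S·[w00; w01] and [mR_A; mR_B] = S·[w10; w11]:
  w00 = -1, w01 = 1/2, w10 = -1, w11 = 0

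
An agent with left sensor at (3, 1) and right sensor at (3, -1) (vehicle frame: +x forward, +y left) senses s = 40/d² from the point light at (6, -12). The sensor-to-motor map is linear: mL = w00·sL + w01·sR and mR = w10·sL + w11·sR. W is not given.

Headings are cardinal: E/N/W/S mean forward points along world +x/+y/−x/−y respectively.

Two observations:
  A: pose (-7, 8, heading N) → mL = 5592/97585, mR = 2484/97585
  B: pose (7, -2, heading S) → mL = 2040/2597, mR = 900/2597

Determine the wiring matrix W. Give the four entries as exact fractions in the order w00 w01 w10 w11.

1/2 1/2 1 -1/2

obs A: pose=(-7,8,N) → sL=8/145, sR=40/673, mL=5592/97585, mR=2484/97585
obs B: pose=(7,-2,S) → sL=40/53, sR=40/49, mL=2040/2597, mR=900/2597
sensor matrix S = [[8/145, 40/673], [40/53, 40/49]]; det S = 9216/50685649
solve [mL_A; mL_B] = S·[w00; w01] and [mR_A; mR_B] = S·[w10; w11]:
  w00 = 1/2, w01 = 1/2, w10 = 1, w11 = -1/2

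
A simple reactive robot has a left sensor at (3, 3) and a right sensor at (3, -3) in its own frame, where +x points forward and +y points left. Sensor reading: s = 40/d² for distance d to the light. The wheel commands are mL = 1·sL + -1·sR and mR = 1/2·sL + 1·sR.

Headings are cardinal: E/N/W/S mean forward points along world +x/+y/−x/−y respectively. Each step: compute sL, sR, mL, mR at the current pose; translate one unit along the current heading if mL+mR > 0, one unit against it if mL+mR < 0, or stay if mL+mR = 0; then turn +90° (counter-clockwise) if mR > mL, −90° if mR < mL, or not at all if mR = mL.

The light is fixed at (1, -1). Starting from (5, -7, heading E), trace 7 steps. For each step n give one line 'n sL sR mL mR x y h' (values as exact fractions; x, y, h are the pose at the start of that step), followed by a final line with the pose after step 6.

0 20/29 4/13 144/377 246/377 5 -7 E
1 40/13 40/73 2400/949 1980/949 6 -7 N
2 10/17 5/16 75/272 165/272 6 -6 E
3 40/13 8/17 576/221 444/221 7 -6 N
4 20/41 4/13 96/533 294/533 7 -5 E
5 40/17 40/101 3360/1717 2700/1717 8 -5 N
6 2/5 5/17 9/85 42/85 8 -4 E
final 9 -4 N

n=0: pose=(5,-7,E); sL=20/29, sR=4/13; mL=144/377, mR=246/377; mL+mR=30/29 → advance +1; mR−mL=102/377 → turn +1·90°
n=1: pose=(6,-7,N); sL=40/13, sR=40/73; mL=2400/949, mR=1980/949; mL+mR=60/13 → advance +1; mR−mL=-420/949 → turn -1·90°
n=2: pose=(6,-6,E); sL=10/17, sR=5/16; mL=75/272, mR=165/272; mL+mR=15/17 → advance +1; mR−mL=45/136 → turn +1·90°
n=3: pose=(7,-6,N); sL=40/13, sR=8/17; mL=576/221, mR=444/221; mL+mR=60/13 → advance +1; mR−mL=-132/221 → turn -1·90°
n=4: pose=(7,-5,E); sL=20/41, sR=4/13; mL=96/533, mR=294/533; mL+mR=30/41 → advance +1; mR−mL=198/533 → turn +1·90°
n=5: pose=(8,-5,N); sL=40/17, sR=40/101; mL=3360/1717, mR=2700/1717; mL+mR=60/17 → advance +1; mR−mL=-660/1717 → turn -1·90°
n=6: pose=(8,-4,E); sL=2/5, sR=5/17; mL=9/85, mR=42/85; mL+mR=3/5 → advance +1; mR−mL=33/85 → turn +1·90°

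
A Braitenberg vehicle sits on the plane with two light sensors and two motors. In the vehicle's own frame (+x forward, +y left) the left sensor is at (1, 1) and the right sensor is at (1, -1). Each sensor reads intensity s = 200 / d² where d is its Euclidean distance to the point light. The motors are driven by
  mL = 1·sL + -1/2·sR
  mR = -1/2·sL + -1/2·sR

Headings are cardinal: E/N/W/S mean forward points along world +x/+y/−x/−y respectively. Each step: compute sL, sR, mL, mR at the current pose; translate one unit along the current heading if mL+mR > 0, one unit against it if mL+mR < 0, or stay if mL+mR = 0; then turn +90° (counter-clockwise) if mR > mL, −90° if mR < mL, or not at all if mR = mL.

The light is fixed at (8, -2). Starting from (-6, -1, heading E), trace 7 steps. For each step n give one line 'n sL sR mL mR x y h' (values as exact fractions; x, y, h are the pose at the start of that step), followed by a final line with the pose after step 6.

0 200/173 200/169 16500/29237 -34200/29237 -6 -1 E
1 50/49 25/32 1975/3136 -2825/3136 -7 -1 S
2 200/257 40/53 5460/13621 -10440/13621 -7 0 W
3 100/117 100/89 3050/10413 -10300/10413 -6 0 N
4 200/173 200/169 16500/29237 -34200/29237 -6 -1 E
5 50/49 25/32 1975/3136 -2825/3136 -7 -1 S
6 200/257 40/53 5460/13621 -10440/13621 -7 0 W
final -6 0 N

n=0: pose=(-6,-1,E); sL=200/173, sR=200/169; mL=16500/29237, mR=-34200/29237; mL+mR=-17700/29237 → advance -1; mR−mL=-300/173 → turn -1·90°
n=1: pose=(-7,-1,S); sL=50/49, sR=25/32; mL=1975/3136, mR=-2825/3136; mL+mR=-425/1568 → advance -1; mR−mL=-75/49 → turn -1·90°
n=2: pose=(-7,0,W); sL=200/257, sR=40/53; mL=5460/13621, mR=-10440/13621; mL+mR=-4980/13621 → advance -1; mR−mL=-300/257 → turn -1·90°
n=3: pose=(-6,0,N); sL=100/117, sR=100/89; mL=3050/10413, mR=-10300/10413; mL+mR=-7250/10413 → advance -1; mR−mL=-50/39 → turn -1·90°
n=4: pose=(-6,-1,E); sL=200/173, sR=200/169; mL=16500/29237, mR=-34200/29237; mL+mR=-17700/29237 → advance -1; mR−mL=-300/173 → turn -1·90°
n=5: pose=(-7,-1,S); sL=50/49, sR=25/32; mL=1975/3136, mR=-2825/3136; mL+mR=-425/1568 → advance -1; mR−mL=-75/49 → turn -1·90°
n=6: pose=(-7,0,W); sL=200/257, sR=40/53; mL=5460/13621, mR=-10440/13621; mL+mR=-4980/13621 → advance -1; mR−mL=-300/257 → turn -1·90°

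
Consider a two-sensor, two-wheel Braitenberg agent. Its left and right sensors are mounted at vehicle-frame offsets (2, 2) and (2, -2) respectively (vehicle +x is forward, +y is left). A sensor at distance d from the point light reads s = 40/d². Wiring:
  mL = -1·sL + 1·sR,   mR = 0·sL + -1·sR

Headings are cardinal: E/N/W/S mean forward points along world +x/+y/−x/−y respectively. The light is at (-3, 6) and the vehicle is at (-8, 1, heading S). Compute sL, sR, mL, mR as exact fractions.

20/29 20/49 -400/1421 -20/49

left sensor world pos  = (-6, -1); dL² = 58
right sensor world pos = (-10, -1); dR² = 98
sL = 40/58 = 20/29
sR = 40/98 = 20/49
mL = -1·sL + 1·sR = -400/1421
mR = 0·sL + -1·sR = -20/49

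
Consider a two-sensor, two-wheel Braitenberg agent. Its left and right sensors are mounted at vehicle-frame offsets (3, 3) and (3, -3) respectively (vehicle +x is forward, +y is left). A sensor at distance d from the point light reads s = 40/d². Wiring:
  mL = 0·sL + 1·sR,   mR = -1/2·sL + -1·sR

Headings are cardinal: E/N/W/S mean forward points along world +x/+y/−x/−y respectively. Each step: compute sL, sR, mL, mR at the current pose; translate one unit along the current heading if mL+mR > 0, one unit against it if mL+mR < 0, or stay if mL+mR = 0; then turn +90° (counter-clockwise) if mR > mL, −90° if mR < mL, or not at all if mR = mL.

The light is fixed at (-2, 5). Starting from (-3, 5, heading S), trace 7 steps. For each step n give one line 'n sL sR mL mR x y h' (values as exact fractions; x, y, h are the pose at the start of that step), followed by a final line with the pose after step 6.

0 40/13 8/5 8/5 -204/65 -3 5 S
1 2 5/4 5/4 -9/4 -3 6 W
2 8/5 8/5 8/5 -12/5 -2 6 N
3 20/9 20/9 20/9 -10/3 -2 5 E
4 40/13 8/5 8/5 -204/65 -3 5 S
5 2 5/4 5/4 -9/4 -3 6 W
6 8/5 8/5 8/5 -12/5 -2 6 N
final -2 5 E

n=0: pose=(-3,5,S); sL=40/13, sR=8/5; mL=8/5, mR=-204/65; mL+mR=-20/13 → advance -1; mR−mL=-308/65 → turn -1·90°
n=1: pose=(-3,6,W); sL=2, sR=5/4; mL=5/4, mR=-9/4; mL+mR=-1 → advance -1; mR−mL=-7/2 → turn -1·90°
n=2: pose=(-2,6,N); sL=8/5, sR=8/5; mL=8/5, mR=-12/5; mL+mR=-4/5 → advance -1; mR−mL=-4 → turn -1·90°
n=3: pose=(-2,5,E); sL=20/9, sR=20/9; mL=20/9, mR=-10/3; mL+mR=-10/9 → advance -1; mR−mL=-50/9 → turn -1·90°
n=4: pose=(-3,5,S); sL=40/13, sR=8/5; mL=8/5, mR=-204/65; mL+mR=-20/13 → advance -1; mR−mL=-308/65 → turn -1·90°
n=5: pose=(-3,6,W); sL=2, sR=5/4; mL=5/4, mR=-9/4; mL+mR=-1 → advance -1; mR−mL=-7/2 → turn -1·90°
n=6: pose=(-2,6,N); sL=8/5, sR=8/5; mL=8/5, mR=-12/5; mL+mR=-4/5 → advance -1; mR−mL=-4 → turn -1·90°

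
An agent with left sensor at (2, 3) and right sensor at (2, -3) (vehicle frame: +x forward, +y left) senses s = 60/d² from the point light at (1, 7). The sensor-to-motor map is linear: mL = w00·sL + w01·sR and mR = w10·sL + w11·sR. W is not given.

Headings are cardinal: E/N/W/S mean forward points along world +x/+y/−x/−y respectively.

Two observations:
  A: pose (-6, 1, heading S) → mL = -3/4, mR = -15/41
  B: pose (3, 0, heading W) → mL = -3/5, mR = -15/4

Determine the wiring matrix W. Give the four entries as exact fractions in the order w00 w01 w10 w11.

obs A: pose=(-6,1,S) → sL=3/4, sR=15/41, mL=-3/4, mR=-15/41
obs B: pose=(3,0,W) → sL=3/5, sR=15/4, mL=-3/5, mR=-15/4
sensor matrix S = [[3/4, 15/41], [3/5, 15/4]]; det S = 1701/656
solve [mL_A; mL_B] = S·[w00; w01] and [mR_A; mR_B] = S·[w10; w11]:
  w00 = -1, w01 = 0, w10 = 0, w11 = -1

-1 0 0 -1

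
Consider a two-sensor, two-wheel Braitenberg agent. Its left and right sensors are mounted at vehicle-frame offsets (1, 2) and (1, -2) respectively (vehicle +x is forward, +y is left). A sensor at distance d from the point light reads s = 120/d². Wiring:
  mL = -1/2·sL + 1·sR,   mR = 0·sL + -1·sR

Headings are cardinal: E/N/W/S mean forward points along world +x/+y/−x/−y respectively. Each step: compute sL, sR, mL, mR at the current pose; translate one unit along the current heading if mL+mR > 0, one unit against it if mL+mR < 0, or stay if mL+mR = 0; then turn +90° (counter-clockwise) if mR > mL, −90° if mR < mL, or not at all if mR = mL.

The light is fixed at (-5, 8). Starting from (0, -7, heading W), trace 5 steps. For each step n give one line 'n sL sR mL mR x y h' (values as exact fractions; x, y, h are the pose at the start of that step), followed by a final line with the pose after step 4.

0 24/61 24/37 1020/2257 -24/37 0 -7 W
1 30/53 6/13 123/689 -6/13 1 -7 N
2 24/49 120/373 1404/18277 -120/373 1 -8 E
3 60/169 60/149 5670/25181 -60/149 0 -8 S
4 24/61 24/37 1020/2257 -24/37 0 -7 W
final 1 -7 N

n=0: pose=(0,-7,W); sL=24/61, sR=24/37; mL=1020/2257, mR=-24/37; mL+mR=-12/61 → advance -1; mR−mL=-2484/2257 → turn -1·90°
n=1: pose=(1,-7,N); sL=30/53, sR=6/13; mL=123/689, mR=-6/13; mL+mR=-15/53 → advance -1; mR−mL=-441/689 → turn -1·90°
n=2: pose=(1,-8,E); sL=24/49, sR=120/373; mL=1404/18277, mR=-120/373; mL+mR=-12/49 → advance -1; mR−mL=-7284/18277 → turn -1·90°
n=3: pose=(0,-8,S); sL=60/169, sR=60/149; mL=5670/25181, mR=-60/149; mL+mR=-30/169 → advance -1; mR−mL=-15810/25181 → turn -1·90°
n=4: pose=(0,-7,W); sL=24/61, sR=24/37; mL=1020/2257, mR=-24/37; mL+mR=-12/61 → advance -1; mR−mL=-2484/2257 → turn -1·90°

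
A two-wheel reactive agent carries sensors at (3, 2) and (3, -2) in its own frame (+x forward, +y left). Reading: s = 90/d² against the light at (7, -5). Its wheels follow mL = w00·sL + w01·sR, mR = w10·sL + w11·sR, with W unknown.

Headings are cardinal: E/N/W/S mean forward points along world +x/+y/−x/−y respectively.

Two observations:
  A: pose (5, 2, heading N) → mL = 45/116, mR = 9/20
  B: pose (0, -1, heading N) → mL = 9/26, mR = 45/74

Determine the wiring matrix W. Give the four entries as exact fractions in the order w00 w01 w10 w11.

1/2 0 0 1/2

obs A: pose=(5,2,N) → sL=45/58, sR=9/10, mL=45/116, mR=9/20
obs B: pose=(0,-1,N) → sL=9/13, sR=45/37, mL=9/26, mR=45/74
sensor matrix S = [[45/58, 9/10], [9/13, 45/37]]; det S = 22356/69745
solve [mL_A; mL_B] = S·[w00; w01] and [mR_A; mR_B] = S·[w10; w11]:
  w00 = 1/2, w01 = 0, w10 = 0, w11 = 1/2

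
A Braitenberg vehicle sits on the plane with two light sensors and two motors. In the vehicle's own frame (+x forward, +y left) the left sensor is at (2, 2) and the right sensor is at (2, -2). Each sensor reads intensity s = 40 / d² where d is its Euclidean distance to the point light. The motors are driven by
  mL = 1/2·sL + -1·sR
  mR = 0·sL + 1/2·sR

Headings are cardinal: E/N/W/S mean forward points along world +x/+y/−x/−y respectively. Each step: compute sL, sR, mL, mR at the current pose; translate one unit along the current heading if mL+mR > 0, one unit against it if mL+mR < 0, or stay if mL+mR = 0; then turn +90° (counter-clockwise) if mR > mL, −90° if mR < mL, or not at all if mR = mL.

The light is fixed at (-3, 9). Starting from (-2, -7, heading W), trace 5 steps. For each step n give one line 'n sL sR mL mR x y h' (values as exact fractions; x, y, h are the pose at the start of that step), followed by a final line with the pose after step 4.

0 8/65 40/197 -1812/12805 20/197 -2 -7 W
1 2/17 10/81 -89/1377 5/81 -1 -7 S
2 8/37 8/61 -52/2257 4/61 -1 -6 E
3 4/17 20/97 -146/1649 10/97 0 -6 N
4 40/257 8/29 -1476/7453 4/29 0 -5 W
final 1 -5 S

n=0: pose=(-2,-7,W); sL=8/65, sR=40/197; mL=-1812/12805, mR=20/197; mL+mR=-512/12805 → advance -1; mR−mL=3112/12805 → turn +1·90°
n=1: pose=(-1,-7,S); sL=2/17, sR=10/81; mL=-89/1377, mR=5/81; mL+mR=-4/1377 → advance -1; mR−mL=58/459 → turn +1·90°
n=2: pose=(-1,-6,E); sL=8/37, sR=8/61; mL=-52/2257, mR=4/61; mL+mR=96/2257 → advance +1; mR−mL=200/2257 → turn +1·90°
n=3: pose=(0,-6,N); sL=4/17, sR=20/97; mL=-146/1649, mR=10/97; mL+mR=24/1649 → advance +1; mR−mL=316/1649 → turn +1·90°
n=4: pose=(0,-5,W); sL=40/257, sR=8/29; mL=-1476/7453, mR=4/29; mL+mR=-448/7453 → advance -1; mR−mL=2504/7453 → turn +1·90°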